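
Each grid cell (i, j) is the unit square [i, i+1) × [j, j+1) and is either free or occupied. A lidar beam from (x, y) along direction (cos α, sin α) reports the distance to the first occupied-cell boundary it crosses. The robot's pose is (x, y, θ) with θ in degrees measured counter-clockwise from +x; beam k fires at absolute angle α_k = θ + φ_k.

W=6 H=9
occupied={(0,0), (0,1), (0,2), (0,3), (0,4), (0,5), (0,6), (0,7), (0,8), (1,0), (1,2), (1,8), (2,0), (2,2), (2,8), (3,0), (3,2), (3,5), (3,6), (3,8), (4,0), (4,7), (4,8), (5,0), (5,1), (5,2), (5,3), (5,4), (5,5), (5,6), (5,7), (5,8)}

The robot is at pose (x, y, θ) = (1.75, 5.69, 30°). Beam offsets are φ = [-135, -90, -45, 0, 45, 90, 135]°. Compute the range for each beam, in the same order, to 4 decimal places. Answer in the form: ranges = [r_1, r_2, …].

ranges = [2.7849, 3.1061, 1.2941, 1.4434, 2.3915, 1.5000, 0.7765]

beam 1: φ=-135°, α=255°
  dir = (cos 255°, sin 255°) = (-0.2588, -0.9659); from cell (1,5)
  next x-line at t=2.8978, next y-line at t=0.7143; Δt_x=3.8637, Δt_y=1.0353
    y: enter (1,4) at t=0.7143
    y: enter (1,3) at t=1.7496
    y: enter (1,2) at t=2.7849 ← occupied
  → r_1 = 2.7849
beam 2: φ=-90°, α=300°
  dir = (cos 300°, sin 300°) = (0.5000, -0.8660); from cell (1,5)
  next x-line at t=0.5000, next y-line at t=0.7967; Δt_x=2.0000, Δt_y=1.1547
    x: enter (2,5) at t=0.5000
    y: enter (2,4) at t=0.7967
    y: enter (2,3) at t=1.9514
    x: enter (3,3) at t=2.5000
    y: enter (3,2) at t=3.1061 ← occupied
  → r_2 = 3.1061
beam 3: φ=-45°, α=345°
  dir = (cos 345°, sin 345°) = (0.9659, -0.2588); from cell (1,5)
  next x-line at t=0.2588, next y-line at t=2.6660; Δt_x=1.0353, Δt_y=3.8637
    x: enter (2,5) at t=0.2588
    x: enter (3,5) at t=1.2941 ← occupied
  → r_3 = 1.2941
beam 4: φ=0°, α=30°
  dir = (cos 30°, sin 30°) = (0.8660, 0.5000); from cell (1,5)
  next x-line at t=0.2887, next y-line at t=0.6200; Δt_x=1.1547, Δt_y=2.0000
    x: enter (2,5) at t=0.2887
    y: enter (2,6) at t=0.6200
    x: enter (3,6) at t=1.4434 ← occupied
  → r_4 = 1.4434
beam 5: φ=45°, α=75°
  dir = (cos 75°, sin 75°) = (0.2588, 0.9659); from cell (1,5)
  next x-line at t=0.9659, next y-line at t=0.3209; Δt_x=3.8637, Δt_y=1.0353
    y: enter (1,6) at t=0.3209
    x: enter (2,6) at t=0.9659
    y: enter (2,7) at t=1.3562
    y: enter (2,8) at t=2.3915 ← occupied
  → r_5 = 2.3915
beam 6: φ=90°, α=120°
  dir = (cos 120°, sin 120°) = (-0.5000, 0.8660); from cell (1,5)
  next x-line at t=1.5000, next y-line at t=0.3580; Δt_x=2.0000, Δt_y=1.1547
    y: enter (1,6) at t=0.3580
    x: enter (0,6) at t=1.5000 ← occupied
  → r_6 = 1.5000
beam 7: φ=135°, α=165°
  dir = (cos 165°, sin 165°) = (-0.9659, 0.2588); from cell (1,5)
  next x-line at t=0.7765, next y-line at t=1.1977; Δt_x=1.0353, Δt_y=3.8637
    x: enter (0,5) at t=0.7765 ← occupied
  → r_7 = 0.7765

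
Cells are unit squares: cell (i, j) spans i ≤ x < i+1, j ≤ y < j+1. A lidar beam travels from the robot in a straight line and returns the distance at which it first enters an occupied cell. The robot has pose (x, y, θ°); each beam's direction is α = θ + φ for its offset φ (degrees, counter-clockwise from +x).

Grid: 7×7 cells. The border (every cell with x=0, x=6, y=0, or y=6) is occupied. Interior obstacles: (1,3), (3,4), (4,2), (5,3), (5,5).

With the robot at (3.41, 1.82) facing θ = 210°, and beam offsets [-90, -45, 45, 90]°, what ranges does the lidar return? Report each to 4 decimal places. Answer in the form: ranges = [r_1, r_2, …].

beam 1: φ=-90°, α=120°
  direction (-0.5000, 0.8660); cell (3,1); t to first gridline: x 0.8200, y 0.2078 (then +2.0000 / +1.1547)
    (3,2) via y @ 0.2078
    (2,2) via x @ 0.8200
    (2,3) via y @ 1.3625
    (2,4) via y @ 2.5172
    (1,4) via x @ 2.8200
    (1,5) via y @ 3.6719
    (0,5) via x @ 4.8200  # hit
  → r_1 = 4.8200
beam 2: φ=-45°, α=165°
  direction (-0.9659, 0.2588); cell (3,1); t to first gridline: x 0.4245, y 0.6955 (then +1.0353 / +3.8637)
    (2,1) via x @ 0.4245
    (2,2) via y @ 0.6955
    (1,2) via x @ 1.4597
    (0,2) via x @ 2.4950  # hit
  → r_2 = 2.4950
beam 3: φ=45°, α=255°
  direction (-0.2588, -0.9659); cell (3,1); t to first gridline: x 1.5841, y 0.8489 (then +3.8637 / +1.0353)
    (3,0) via y @ 0.8489  # hit
  → r_3 = 0.8489
beam 4: φ=90°, α=300°
  direction (0.5000, -0.8660); cell (3,1); t to first gridline: x 1.1800, y 0.9469 (then +2.0000 / +1.1547)
    (3,0) via y @ 0.9469  # hit
  → r_4 = 0.9469

ranges = [4.8200, 2.4950, 0.8489, 0.9469]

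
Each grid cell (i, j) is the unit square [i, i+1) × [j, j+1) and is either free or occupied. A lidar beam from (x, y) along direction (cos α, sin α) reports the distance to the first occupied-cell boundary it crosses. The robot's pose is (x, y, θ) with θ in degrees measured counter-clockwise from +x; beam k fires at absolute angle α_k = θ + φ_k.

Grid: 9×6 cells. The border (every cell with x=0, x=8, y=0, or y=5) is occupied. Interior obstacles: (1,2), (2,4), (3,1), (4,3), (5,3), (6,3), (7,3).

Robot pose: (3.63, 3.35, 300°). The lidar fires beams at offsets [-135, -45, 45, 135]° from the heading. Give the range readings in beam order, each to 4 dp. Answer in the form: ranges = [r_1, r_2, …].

ranges = [2.7228, 1.3976, 0.3831, 1.7082]

beam 1: φ=-135°, α=165°
  d=(-0.9659,0.2588)  start (3,3)  tX=0.6522 tY=2.5114  stride 1/|dx|=1.0353 1/|dy|=3.8637
    cross x-line → (2,3), t=0.6522
    cross x-line → (1,3), t=1.6875
    cross y-line → (1,4), t=2.5114
    cross x-line → (0,4), t=2.7228 (wall)
  → r_1 = 2.7228
beam 2: φ=-45°, α=255°
  d=(-0.2588,-0.9659)  start (3,3)  tX=2.4341 tY=0.3623  stride 1/|dx|=3.8637 1/|dy|=1.0353
    cross y-line → (3,2), t=0.3623
    cross y-line → (3,1), t=1.3976 (wall)
  → r_2 = 1.3976
beam 3: φ=45°, α=345°
  d=(0.9659,-0.2588)  start (3,3)  tX=0.3831 tY=1.3523  stride 1/|dx|=1.0353 1/|dy|=3.8637
    cross x-line → (4,3), t=0.3831 (wall)
  → r_3 = 0.3831
beam 4: φ=135°, α=75°
  d=(0.2588,0.9659)  start (3,3)  tX=1.4296 tY=0.6729  stride 1/|dx|=3.8637 1/|dy|=1.0353
    cross y-line → (3,4), t=0.6729
    cross x-line → (4,4), t=1.4296
    cross y-line → (4,5), t=1.7082 (wall)
  → r_4 = 1.7082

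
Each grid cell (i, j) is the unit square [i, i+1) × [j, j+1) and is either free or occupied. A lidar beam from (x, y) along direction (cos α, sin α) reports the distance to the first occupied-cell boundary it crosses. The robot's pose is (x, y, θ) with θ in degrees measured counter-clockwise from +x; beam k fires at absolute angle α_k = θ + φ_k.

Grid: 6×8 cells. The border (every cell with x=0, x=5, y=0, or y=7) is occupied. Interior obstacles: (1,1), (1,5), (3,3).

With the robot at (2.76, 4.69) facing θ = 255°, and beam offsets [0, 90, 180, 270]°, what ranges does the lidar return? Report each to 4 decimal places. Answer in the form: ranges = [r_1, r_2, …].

beam 1: φ=0°, α=255°
  d=(-0.2588,-0.9659)  start (2,4)  tX=2.9364 tY=0.7143  stride 1/|dx|=3.8637 1/|dy|=1.0353
    cross y-line → (2,3), t=0.7143
    cross y-line → (2,2), t=1.7496
    cross y-line → (2,1), t=2.7849
    cross x-line → (1,1), t=2.9364 (wall)
  → r_1 = 2.9364
beam 2: φ=90°, α=345°
  d=(0.9659,-0.2588)  start (2,4)  tX=0.2485 tY=2.6660  stride 1/|dx|=1.0353 1/|dy|=3.8637
    cross x-line → (3,4), t=0.2485
    cross x-line → (4,4), t=1.2837
    cross x-line → (5,4), t=2.3190 (wall)
  → r_2 = 2.3190
beam 3: φ=180°, α=75°
  d=(0.2588,0.9659)  start (2,4)  tX=0.9273 tY=0.3209  stride 1/|dx|=3.8637 1/|dy|=1.0353
    cross y-line → (2,5), t=0.3209
    cross x-line → (3,5), t=0.9273
    cross y-line → (3,6), t=1.3562
    cross y-line → (3,7), t=2.3915 (wall)
  → r_3 = 2.3915
beam 4: φ=270°, α=165°
  d=(-0.9659,0.2588)  start (2,4)  tX=0.7868 tY=1.1977  stride 1/|dx|=1.0353 1/|dy|=3.8637
    cross x-line → (1,4), t=0.7868
    cross y-line → (1,5), t=1.1977 (wall)
  → r_4 = 1.1977

ranges = [2.9364, 2.3190, 2.3915, 1.1977]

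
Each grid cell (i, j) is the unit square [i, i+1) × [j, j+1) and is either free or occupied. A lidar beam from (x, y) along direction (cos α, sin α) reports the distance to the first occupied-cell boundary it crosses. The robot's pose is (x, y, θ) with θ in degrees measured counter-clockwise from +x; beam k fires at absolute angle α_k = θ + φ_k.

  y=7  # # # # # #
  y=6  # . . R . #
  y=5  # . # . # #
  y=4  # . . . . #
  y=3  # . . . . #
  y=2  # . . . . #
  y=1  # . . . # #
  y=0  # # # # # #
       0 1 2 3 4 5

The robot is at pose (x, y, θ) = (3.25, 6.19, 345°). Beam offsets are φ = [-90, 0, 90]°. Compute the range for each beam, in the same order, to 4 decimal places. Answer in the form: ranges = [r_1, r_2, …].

beam 1: φ=-90°, α=255°
  dir = (cos 255°, sin 255°) = (-0.2588, -0.9659); from cell (3,6)
  next x-line at t=0.9659, next y-line at t=0.1967; Δt_x=3.8637, Δt_y=1.0353
    y: enter (3,5) at t=0.1967
    x: enter (2,5) at t=0.9659 ← occupied
  → r_1 = 0.9659
beam 2: φ=0°, α=345°
  dir = (cos 345°, sin 345°) = (0.9659, -0.2588); from cell (3,6)
  next x-line at t=0.7765, next y-line at t=0.7341; Δt_x=1.0353, Δt_y=3.8637
    y: enter (3,5) at t=0.7341
    x: enter (4,5) at t=0.7765 ← occupied
  → r_2 = 0.7765
beam 3: φ=90°, α=75°
  dir = (cos 75°, sin 75°) = (0.2588, 0.9659); from cell (3,6)
  next x-line at t=2.8978, next y-line at t=0.8386; Δt_x=3.8637, Δt_y=1.0353
    y: enter (3,7) at t=0.8386 ← occupied
  → r_3 = 0.8386

ranges = [0.9659, 0.7765, 0.8386]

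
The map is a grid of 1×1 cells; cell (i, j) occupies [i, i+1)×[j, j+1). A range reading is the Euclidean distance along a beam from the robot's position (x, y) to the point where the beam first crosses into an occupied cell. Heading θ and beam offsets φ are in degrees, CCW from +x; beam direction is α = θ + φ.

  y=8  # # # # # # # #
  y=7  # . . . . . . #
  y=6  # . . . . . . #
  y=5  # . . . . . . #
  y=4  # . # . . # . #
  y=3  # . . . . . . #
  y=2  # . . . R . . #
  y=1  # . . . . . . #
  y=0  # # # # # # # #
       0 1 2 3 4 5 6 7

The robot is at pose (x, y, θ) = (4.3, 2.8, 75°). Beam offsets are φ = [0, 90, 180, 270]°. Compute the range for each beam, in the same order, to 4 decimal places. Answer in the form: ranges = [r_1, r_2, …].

ranges = [5.3834, 3.4164, 1.8635, 2.7952]

beam 1: φ=0°, α=75°
  direction (0.2588, 0.9659); cell (4,2); t to first gridline: x 2.7046, y 0.2071 (then +3.8637 / +1.0353)
    (4,3) via y @ 0.2071
    (4,4) via y @ 1.2423
    (4,5) via y @ 2.2776
    (5,5) via x @ 2.7046
    (5,6) via y @ 3.3129
    (5,7) via y @ 4.3482
    (5,8) via y @ 5.3834  # hit
  → r_1 = 5.3834
beam 2: φ=90°, α=165°
  direction (-0.9659, 0.2588); cell (4,2); t to first gridline: x 0.3106, y 0.7727 (then +1.0353 / +3.8637)
    (3,2) via x @ 0.3106
    (3,3) via y @ 0.7727
    (2,3) via x @ 1.3459
    (1,3) via x @ 2.3811
    (0,3) via x @ 3.4164  # hit
  → r_2 = 3.4164
beam 3: φ=180°, α=255°
  direction (-0.2588, -0.9659); cell (4,2); t to first gridline: x 1.1591, y 0.8282 (then +3.8637 / +1.0353)
    (4,1) via y @ 0.8282
    (3,1) via x @ 1.1591
    (3,0) via y @ 1.8635  # hit
  → r_3 = 1.8635
beam 4: φ=270°, α=345°
  direction (0.9659, -0.2588); cell (4,2); t to first gridline: x 0.7247, y 3.0910 (then +1.0353 / +3.8637)
    (5,2) via x @ 0.7247
    (6,2) via x @ 1.7600
    (7,2) via x @ 2.7952  # hit
  → r_4 = 2.7952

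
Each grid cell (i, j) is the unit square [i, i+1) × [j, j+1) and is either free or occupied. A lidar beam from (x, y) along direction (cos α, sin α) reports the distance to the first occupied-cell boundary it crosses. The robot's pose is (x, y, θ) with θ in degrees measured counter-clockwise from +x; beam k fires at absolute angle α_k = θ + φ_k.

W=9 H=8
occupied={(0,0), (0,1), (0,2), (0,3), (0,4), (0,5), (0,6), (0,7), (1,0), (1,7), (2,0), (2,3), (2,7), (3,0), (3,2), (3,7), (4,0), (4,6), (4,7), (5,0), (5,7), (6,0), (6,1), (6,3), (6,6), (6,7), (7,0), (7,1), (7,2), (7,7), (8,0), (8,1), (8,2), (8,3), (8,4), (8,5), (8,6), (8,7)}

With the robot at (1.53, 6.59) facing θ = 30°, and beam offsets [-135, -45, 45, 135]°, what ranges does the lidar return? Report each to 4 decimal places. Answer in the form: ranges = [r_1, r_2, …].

beam 1: φ=-135°, α=255°
  d=(-0.2588,-0.9659)  start (1,6)  tX=2.0478 tY=0.6108  stride 1/|dx|=3.8637 1/|dy|=1.0353
    cross y-line → (1,5), t=0.6108
    cross y-line → (1,4), t=1.6461
    cross x-line → (0,4), t=2.0478 (wall)
  → r_1 = 2.0478
beam 2: φ=-45°, α=345°
  d=(0.9659,-0.2588)  start (1,6)  tX=0.4866 tY=2.2796  stride 1/|dx|=1.0353 1/|dy|=3.8637
    cross x-line → (2,6), t=0.4866
    cross x-line → (3,6), t=1.5219
    cross y-line → (3,5), t=2.2796
    cross x-line → (4,5), t=2.5571
    cross x-line → (5,5), t=3.5924
    cross x-line → (6,5), t=4.6277
    cross x-line → (7,5), t=5.6630
    cross y-line → (7,4), t=6.1433
    cross x-line → (8,4), t=6.6982 (wall)
  → r_2 = 6.6982
beam 3: φ=45°, α=75°
  d=(0.2588,0.9659)  start (1,6)  tX=1.8159 tY=0.4245  stride 1/|dx|=3.8637 1/|dy|=1.0353
    cross y-line → (1,7), t=0.4245 (wall)
  → r_3 = 0.4245
beam 4: φ=135°, α=165°
  d=(-0.9659,0.2588)  start (1,6)  tX=0.5487 tY=1.5841  stride 1/|dx|=1.0353 1/|dy|=3.8637
    cross x-line → (0,6), t=0.5487 (wall)
  → r_4 = 0.5487

ranges = [2.0478, 6.6982, 0.4245, 0.5487]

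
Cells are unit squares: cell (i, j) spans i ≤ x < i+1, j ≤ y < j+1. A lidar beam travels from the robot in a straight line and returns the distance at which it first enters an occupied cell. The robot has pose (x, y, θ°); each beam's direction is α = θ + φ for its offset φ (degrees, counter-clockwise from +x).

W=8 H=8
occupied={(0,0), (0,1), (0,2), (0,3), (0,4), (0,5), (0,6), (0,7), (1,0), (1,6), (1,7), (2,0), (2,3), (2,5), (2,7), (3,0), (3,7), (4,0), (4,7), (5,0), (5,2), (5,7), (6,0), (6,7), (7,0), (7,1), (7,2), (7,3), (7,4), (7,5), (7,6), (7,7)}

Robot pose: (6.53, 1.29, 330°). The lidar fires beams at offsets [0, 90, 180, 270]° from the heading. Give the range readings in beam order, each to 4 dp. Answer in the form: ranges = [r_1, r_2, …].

ranges = [0.5427, 0.9400, 1.4200, 0.3349]

beam 1: φ=0°, α=330°
  dir = (cos 330°, sin 330°) = (0.8660, -0.5000); from cell (6,1)
  next x-line at t=0.5427, next y-line at t=0.5800; Δt_x=1.1547, Δt_y=2.0000
    x: enter (7,1) at t=0.5427 ← occupied
  → r_1 = 0.5427
beam 2: φ=90°, α=60°
  dir = (cos 60°, sin 60°) = (0.5000, 0.8660); from cell (6,1)
  next x-line at t=0.9400, next y-line at t=0.8198; Δt_x=2.0000, Δt_y=1.1547
    y: enter (6,2) at t=0.8198
    x: enter (7,2) at t=0.9400 ← occupied
  → r_2 = 0.9400
beam 3: φ=180°, α=150°
  dir = (cos 150°, sin 150°) = (-0.8660, 0.5000); from cell (6,1)
  next x-line at t=0.6120, next y-line at t=1.4200; Δt_x=1.1547, Δt_y=2.0000
    x: enter (5,1) at t=0.6120
    y: enter (5,2) at t=1.4200 ← occupied
  → r_3 = 1.4200
beam 4: φ=270°, α=240°
  dir = (cos 240°, sin 240°) = (-0.5000, -0.8660); from cell (6,1)
  next x-line at t=1.0600, next y-line at t=0.3349; Δt_x=2.0000, Δt_y=1.1547
    y: enter (6,0) at t=0.3349 ← occupied
  → r_4 = 0.3349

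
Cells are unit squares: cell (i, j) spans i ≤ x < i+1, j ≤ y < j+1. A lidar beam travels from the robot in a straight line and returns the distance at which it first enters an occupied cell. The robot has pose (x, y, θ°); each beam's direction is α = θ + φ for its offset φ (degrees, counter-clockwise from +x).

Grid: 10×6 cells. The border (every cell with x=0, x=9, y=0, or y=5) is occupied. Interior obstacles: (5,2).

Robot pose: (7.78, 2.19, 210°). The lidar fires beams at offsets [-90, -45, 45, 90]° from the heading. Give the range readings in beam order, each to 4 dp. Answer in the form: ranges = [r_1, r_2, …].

ranges = [3.2447, 1.8428, 1.2320, 1.3741]

beam 1: φ=-90°, α=120°
  d=(-0.5000,0.8660)  start (7,2)  tX=1.5600 tY=0.9353  stride 1/|dx|=2.0000 1/|dy|=1.1547
    cross y-line → (7,3), t=0.9353
    cross x-line → (6,3), t=1.5600
    cross y-line → (6,4), t=2.0900
    cross y-line → (6,5), t=3.2447 (wall)
  → r_1 = 3.2447
beam 2: φ=-45°, α=165°
  d=(-0.9659,0.2588)  start (7,2)  tX=0.8075 tY=3.1296  stride 1/|dx|=1.0353 1/|dy|=3.8637
    cross x-line → (6,2), t=0.8075
    cross x-line → (5,2), t=1.8428 (wall)
  → r_2 = 1.8428
beam 3: φ=45°, α=255°
  d=(-0.2588,-0.9659)  start (7,2)  tX=3.0137 tY=0.1967  stride 1/|dx|=3.8637 1/|dy|=1.0353
    cross y-line → (7,1), t=0.1967
    cross y-line → (7,0), t=1.2320 (wall)
  → r_3 = 1.2320
beam 4: φ=90°, α=300°
  d=(0.5000,-0.8660)  start (7,2)  tX=0.4400 tY=0.2194  stride 1/|dx|=2.0000 1/|dy|=1.1547
    cross y-line → (7,1), t=0.2194
    cross x-line → (8,1), t=0.4400
    cross y-line → (8,0), t=1.3741 (wall)
  → r_4 = 1.3741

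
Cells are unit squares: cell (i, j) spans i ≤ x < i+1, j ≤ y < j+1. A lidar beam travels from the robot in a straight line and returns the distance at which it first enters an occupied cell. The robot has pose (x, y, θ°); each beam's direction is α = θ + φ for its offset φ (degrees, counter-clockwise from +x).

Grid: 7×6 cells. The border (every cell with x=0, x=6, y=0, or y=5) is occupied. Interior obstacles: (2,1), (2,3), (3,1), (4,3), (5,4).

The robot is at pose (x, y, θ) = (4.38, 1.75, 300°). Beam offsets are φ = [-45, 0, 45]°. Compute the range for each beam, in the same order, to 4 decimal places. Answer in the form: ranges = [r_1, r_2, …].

ranges = [0.7765, 0.8660, 1.6771]

beam 1: φ=-45°, α=255°
  dir = (cos 255°, sin 255°) = (-0.2588, -0.9659); from cell (4,1)
  next x-line at t=1.4682, next y-line at t=0.7765; Δt_x=3.8637, Δt_y=1.0353
    y: enter (4,0) at t=0.7765 ← occupied
  → r_1 = 0.7765
beam 2: φ=0°, α=300°
  dir = (cos 300°, sin 300°) = (0.5000, -0.8660); from cell (4,1)
  next x-line at t=1.2400, next y-line at t=0.8660; Δt_x=2.0000, Δt_y=1.1547
    y: enter (4,0) at t=0.8660 ← occupied
  → r_2 = 0.8660
beam 3: φ=45°, α=345°
  dir = (cos 345°, sin 345°) = (0.9659, -0.2588); from cell (4,1)
  next x-line at t=0.6419, next y-line at t=2.8978; Δt_x=1.0353, Δt_y=3.8637
    x: enter (5,1) at t=0.6419
    x: enter (6,1) at t=1.6771 ← occupied
  → r_3 = 1.6771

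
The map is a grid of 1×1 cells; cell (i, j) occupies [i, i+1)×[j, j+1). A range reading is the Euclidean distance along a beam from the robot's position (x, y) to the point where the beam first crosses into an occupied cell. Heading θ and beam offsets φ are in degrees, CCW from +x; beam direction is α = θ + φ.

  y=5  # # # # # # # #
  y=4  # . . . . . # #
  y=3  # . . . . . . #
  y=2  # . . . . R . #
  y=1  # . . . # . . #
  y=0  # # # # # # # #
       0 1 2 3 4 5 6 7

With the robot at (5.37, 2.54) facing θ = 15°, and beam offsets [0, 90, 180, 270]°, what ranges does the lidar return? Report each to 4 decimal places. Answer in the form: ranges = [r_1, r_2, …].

beam 1: φ=0°, α=15°
  d=(0.9659,0.2588)  start (5,2)  tX=0.6522 tY=1.7773  stride 1/|dx|=1.0353 1/|dy|=3.8637
    cross x-line → (6,2), t=0.6522
    cross x-line → (7,2), t=1.6875 (wall)
  → r_1 = 1.6875
beam 2: φ=90°, α=105°
  d=(-0.2588,0.9659)  start (5,2)  tX=1.4296 tY=0.4762  stride 1/|dx|=3.8637 1/|dy|=1.0353
    cross y-line → (5,3), t=0.4762
    cross x-line → (4,3), t=1.4296
    cross y-line → (4,4), t=1.5115
    cross y-line → (4,5), t=2.5468 (wall)
  → r_2 = 2.5468
beam 3: φ=180°, α=195°
  d=(-0.9659,-0.2588)  start (5,2)  tX=0.3831 tY=2.0864  stride 1/|dx|=1.0353 1/|dy|=3.8637
    cross x-line → (4,2), t=0.3831
    cross x-line → (3,2), t=1.4183
    cross y-line → (3,1), t=2.0864
    cross x-line → (2,1), t=2.4536
    cross x-line → (1,1), t=3.4889
    cross x-line → (0,1), t=4.5242 (wall)
  → r_3 = 4.5242
beam 4: φ=270°, α=285°
  d=(0.2588,-0.9659)  start (5,2)  tX=2.4341 tY=0.5590  stride 1/|dx|=3.8637 1/|dy|=1.0353
    cross y-line → (5,1), t=0.5590
    cross y-line → (5,0), t=1.5943 (wall)
  → r_4 = 1.5943

ranges = [1.6875, 2.5468, 4.5242, 1.5943]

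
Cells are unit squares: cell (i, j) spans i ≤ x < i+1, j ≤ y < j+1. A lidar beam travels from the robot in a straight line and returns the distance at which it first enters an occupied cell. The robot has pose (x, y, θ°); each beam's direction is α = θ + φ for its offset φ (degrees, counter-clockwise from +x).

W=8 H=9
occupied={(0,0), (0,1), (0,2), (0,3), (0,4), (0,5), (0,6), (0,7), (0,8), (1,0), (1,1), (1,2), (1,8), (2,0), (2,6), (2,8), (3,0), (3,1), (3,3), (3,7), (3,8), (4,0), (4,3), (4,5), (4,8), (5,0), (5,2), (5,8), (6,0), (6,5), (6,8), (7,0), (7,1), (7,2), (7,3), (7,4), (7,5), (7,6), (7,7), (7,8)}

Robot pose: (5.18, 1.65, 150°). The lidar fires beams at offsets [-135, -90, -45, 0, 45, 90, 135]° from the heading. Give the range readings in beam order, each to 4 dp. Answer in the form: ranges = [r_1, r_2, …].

beam 1: φ=-135°, α=15°
  dir = (cos 15°, sin 15°) = (0.9659, 0.2588); from cell (5,1)
  next x-line at t=0.8489, next y-line at t=1.3523; Δt_x=1.0353, Δt_y=3.8637
    x: enter (6,1) at t=0.8489
    y: enter (6,2) at t=1.3523
    x: enter (7,2) at t=1.8842 ← occupied
  → r_1 = 1.8842
beam 2: φ=-90°, α=60°
  dir = (cos 60°, sin 60°) = (0.5000, 0.8660); from cell (5,1)
  next x-line at t=1.6400, next y-line at t=0.4041; Δt_x=2.0000, Δt_y=1.1547
    y: enter (5,2) at t=0.4041 ← occupied
  → r_2 = 0.4041
beam 3: φ=-45°, α=105°
  dir = (cos 105°, sin 105°) = (-0.2588, 0.9659); from cell (5,1)
  next x-line at t=0.6955, next y-line at t=0.3623; Δt_x=3.8637, Δt_y=1.0353
    y: enter (5,2) at t=0.3623 ← occupied
  → r_3 = 0.3623
beam 4: φ=0°, α=150°
  dir = (cos 150°, sin 150°) = (-0.8660, 0.5000); from cell (5,1)
  next x-line at t=0.2078, next y-line at t=0.7000; Δt_x=1.1547, Δt_y=2.0000
    x: enter (4,1) at t=0.2078
    y: enter (4,2) at t=0.7000
    x: enter (3,2) at t=1.3625
    x: enter (2,2) at t=2.5172
    y: enter (2,3) at t=2.7000
    x: enter (1,3) at t=3.6719
    y: enter (1,4) at t=4.7000
    x: enter (0,4) at t=4.8266 ← occupied
  → r_4 = 4.8266
beam 5: φ=45°, α=195°
  dir = (cos 195°, sin 195°) = (-0.9659, -0.2588); from cell (5,1)
  next x-line at t=0.1863, next y-line at t=2.5114; Δt_x=1.0353, Δt_y=3.8637
    x: enter (4,1) at t=0.1863
    x: enter (3,1) at t=1.2216 ← occupied
  → r_5 = 1.2216
beam 6: φ=90°, α=240°
  dir = (cos 240°, sin 240°) = (-0.5000, -0.8660); from cell (5,1)
  next x-line at t=0.3600, next y-line at t=0.7506; Δt_x=2.0000, Δt_y=1.1547
    x: enter (4,1) at t=0.3600
    y: enter (4,0) at t=0.7506 ← occupied
  → r_6 = 0.7506
beam 7: φ=135°, α=285°
  dir = (cos 285°, sin 285°) = (0.2588, -0.9659); from cell (5,1)
  next x-line at t=3.1682, next y-line at t=0.6729; Δt_x=3.8637, Δt_y=1.0353
    y: enter (5,0) at t=0.6729 ← occupied
  → r_7 = 0.6729

ranges = [1.8842, 0.4041, 0.3623, 4.8266, 1.2216, 0.7506, 0.6729]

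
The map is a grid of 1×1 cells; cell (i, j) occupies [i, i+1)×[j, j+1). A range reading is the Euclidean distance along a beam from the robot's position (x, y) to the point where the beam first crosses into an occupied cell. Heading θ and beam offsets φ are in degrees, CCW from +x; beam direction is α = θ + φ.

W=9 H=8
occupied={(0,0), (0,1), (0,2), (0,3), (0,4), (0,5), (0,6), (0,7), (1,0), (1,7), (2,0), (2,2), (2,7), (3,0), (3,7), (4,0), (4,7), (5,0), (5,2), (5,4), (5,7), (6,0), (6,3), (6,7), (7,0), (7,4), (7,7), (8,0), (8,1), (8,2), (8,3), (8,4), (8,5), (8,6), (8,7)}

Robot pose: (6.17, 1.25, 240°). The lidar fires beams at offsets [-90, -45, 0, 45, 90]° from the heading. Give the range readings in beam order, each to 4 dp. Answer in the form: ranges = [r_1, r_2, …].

ranges = [5.9698, 0.9659, 0.2887, 0.2588, 0.5000]

beam 1: φ=-90°, α=150°
  direction (-0.8660, 0.5000); cell (6,1); t to first gridline: x 0.1963, y 1.5000 (then +1.1547 / +2.0000)
    (5,1) via x @ 0.1963
    (4,1) via x @ 1.3510
    (4,2) via y @ 1.5000
    (3,2) via x @ 2.5057
    (3,3) via y @ 3.5000
    (2,3) via x @ 3.6604
    (1,3) via x @ 4.8151
    (1,4) via y @ 5.5000
    (0,4) via x @ 5.9698  # hit
  → r_1 = 5.9698
beam 2: φ=-45°, α=195°
  direction (-0.9659, -0.2588); cell (6,1); t to first gridline: x 0.1760, y 0.9659 (then +1.0353 / +3.8637)
    (5,1) via x @ 0.1760
    (5,0) via y @ 0.9659  # hit
  → r_2 = 0.9659
beam 3: φ=0°, α=240°
  direction (-0.5000, -0.8660); cell (6,1); t to first gridline: x 0.3400, y 0.2887 (then +2.0000 / +1.1547)
    (6,0) via y @ 0.2887  # hit
  → r_3 = 0.2887
beam 4: φ=45°, α=285°
  direction (0.2588, -0.9659); cell (6,1); t to first gridline: x 3.2069, y 0.2588 (then +3.8637 / +1.0353)
    (6,0) via y @ 0.2588  # hit
  → r_4 = 0.2588
beam 5: φ=90°, α=330°
  direction (0.8660, -0.5000); cell (6,1); t to first gridline: x 0.9584, y 0.5000 (then +1.1547 / +2.0000)
    (6,0) via y @ 0.5000  # hit
  → r_5 = 0.5000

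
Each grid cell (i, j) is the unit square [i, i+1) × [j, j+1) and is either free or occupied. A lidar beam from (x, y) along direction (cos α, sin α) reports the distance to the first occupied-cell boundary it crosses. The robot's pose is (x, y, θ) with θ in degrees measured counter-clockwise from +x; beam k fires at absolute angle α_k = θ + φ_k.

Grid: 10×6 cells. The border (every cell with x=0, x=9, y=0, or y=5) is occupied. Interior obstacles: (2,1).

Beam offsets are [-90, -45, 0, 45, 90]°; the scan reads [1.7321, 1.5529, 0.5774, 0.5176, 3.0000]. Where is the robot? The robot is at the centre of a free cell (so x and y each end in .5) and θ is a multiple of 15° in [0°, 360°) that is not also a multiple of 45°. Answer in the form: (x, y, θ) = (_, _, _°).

(x, y, θ) = (2.5, 2.5, 240°)

Enumerate (i+0.5, j+0.5, θ) over the 31 free cells and 16 admissible headings. For each, cast all 5 beams and compare to the given ranges.
  (3.5, 2.5, 60°): beam 1 = 3.0000 ≠ 1.7321 ✗
  (1.5, 3.5, 300°): beam 1 = 0.5774 ≠ 1.7321 ✗
  (8.5, 3.5, 120°): beam 1 = 0.5774 ≠ 1.7321 ✗
  (3.5, 4.5, 300°): beam 1 = 2.8868 ≠ 1.7321 ✗
  (2.5, 2.5, 105°): beam 1 = 6.7293 ≠ 1.7321 ✗
  …
  (2.5, 2.5, 240°): r_1=1.7321, r_2=1.5529, r_3=0.5774, r_4=0.5176, r_5=3.0000 — all match ✓
Only this pose fits every beam.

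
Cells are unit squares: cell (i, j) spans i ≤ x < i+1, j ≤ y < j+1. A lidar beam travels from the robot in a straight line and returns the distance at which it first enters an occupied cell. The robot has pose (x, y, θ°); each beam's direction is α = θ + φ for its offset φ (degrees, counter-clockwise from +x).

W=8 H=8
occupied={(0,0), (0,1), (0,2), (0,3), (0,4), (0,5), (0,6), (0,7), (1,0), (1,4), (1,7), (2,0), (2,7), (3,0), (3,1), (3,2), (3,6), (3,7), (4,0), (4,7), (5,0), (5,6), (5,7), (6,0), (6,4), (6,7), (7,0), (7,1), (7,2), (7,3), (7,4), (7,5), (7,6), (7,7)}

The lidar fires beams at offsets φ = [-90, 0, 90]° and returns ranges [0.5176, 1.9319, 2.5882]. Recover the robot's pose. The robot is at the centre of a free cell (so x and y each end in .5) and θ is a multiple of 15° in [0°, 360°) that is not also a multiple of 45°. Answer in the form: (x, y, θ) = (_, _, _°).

(x, y, θ) = (6.5, 1.5, 75°)

The pose lattice has 30·16 = 480 candidates. Test each by forward raycasting.
  (5.5, 4.5, 300°): beam 1 = 5.1962 ≠ 0.5176 ✗
  (6.5, 5.5, 210°): beam 1 = 1.0000 ≠ 0.5176 ✗
  (4.5, 3.5, 330°): beam 1 = 1.0000 ≠ 0.5176 ✗
  (1.5, 6.5, 285°): beam 2 = 1.5529 ≠ 1.9319 ✗
  …
  (6.5, 1.5, 75°): r_1=0.5176, r_2=1.9319, r_3=2.5882 — all match ✓
No second candidate reproduces the full scan.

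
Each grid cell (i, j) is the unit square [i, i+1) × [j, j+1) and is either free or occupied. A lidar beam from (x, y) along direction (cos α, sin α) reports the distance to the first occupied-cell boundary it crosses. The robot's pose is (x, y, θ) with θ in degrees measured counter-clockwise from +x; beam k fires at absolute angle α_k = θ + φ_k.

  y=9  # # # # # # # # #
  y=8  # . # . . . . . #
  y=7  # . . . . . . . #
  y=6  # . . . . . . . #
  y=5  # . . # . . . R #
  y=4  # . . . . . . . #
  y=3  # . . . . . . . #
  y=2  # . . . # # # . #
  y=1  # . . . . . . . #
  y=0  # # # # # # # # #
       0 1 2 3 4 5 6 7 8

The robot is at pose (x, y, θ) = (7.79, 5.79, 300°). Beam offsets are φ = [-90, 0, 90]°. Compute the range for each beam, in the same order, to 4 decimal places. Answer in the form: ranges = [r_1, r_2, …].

ranges = [7.8404, 0.4200, 0.2425]

beam 1: φ=-90°, α=210°
  dir = (cos 210°, sin 210°) = (-0.8660, -0.5000); from cell (7,5)
  next x-line at t=0.9122, next y-line at t=1.5800; Δt_x=1.1547, Δt_y=2.0000
    x: enter (6,5) at t=0.9122
    y: enter (6,4) at t=1.5800
    x: enter (5,4) at t=2.0669
    x: enter (4,4) at t=3.2216
    y: enter (4,3) at t=3.5800
    x: enter (3,3) at t=4.3763
    x: enter (2,3) at t=5.5310
    y: enter (2,2) at t=5.5800
    x: enter (1,2) at t=6.6857
    y: enter (1,1) at t=7.5800
    x: enter (0,1) at t=7.8404 ← occupied
  → r_1 = 7.8404
beam 2: φ=0°, α=300°
  dir = (cos 300°, sin 300°) = (0.5000, -0.8660); from cell (7,5)
  next x-line at t=0.4200, next y-line at t=0.9122; Δt_x=2.0000, Δt_y=1.1547
    x: enter (8,5) at t=0.4200 ← occupied
  → r_2 = 0.4200
beam 3: φ=90°, α=30°
  dir = (cos 30°, sin 30°) = (0.8660, 0.5000); from cell (7,5)
  next x-line at t=0.2425, next y-line at t=0.4200; Δt_x=1.1547, Δt_y=2.0000
    x: enter (8,5) at t=0.2425 ← occupied
  → r_3 = 0.2425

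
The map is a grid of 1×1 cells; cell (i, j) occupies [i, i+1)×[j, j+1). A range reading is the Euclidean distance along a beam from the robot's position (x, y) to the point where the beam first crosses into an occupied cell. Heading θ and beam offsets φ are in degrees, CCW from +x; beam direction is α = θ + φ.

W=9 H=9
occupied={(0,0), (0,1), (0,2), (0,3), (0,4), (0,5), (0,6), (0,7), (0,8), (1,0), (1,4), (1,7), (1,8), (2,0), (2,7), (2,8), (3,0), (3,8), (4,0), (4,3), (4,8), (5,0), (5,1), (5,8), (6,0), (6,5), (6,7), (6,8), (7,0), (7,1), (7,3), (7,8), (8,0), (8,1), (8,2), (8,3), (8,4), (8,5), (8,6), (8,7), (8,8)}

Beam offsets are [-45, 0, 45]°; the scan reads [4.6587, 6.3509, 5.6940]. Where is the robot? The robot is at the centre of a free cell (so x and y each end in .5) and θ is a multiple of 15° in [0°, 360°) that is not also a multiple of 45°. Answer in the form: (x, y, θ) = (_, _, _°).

Candidates: 40 free-cell centres × 16 headings = 640 poses. Raycast each; keep the one whose scan matches to 4 dp.
  (2.5, 4.5, 345°): beam 1 = 4.0415 ≠ 4.6587 ✗
  (3.5, 6.5, 165°): beam 1 = 1.0000 ≠ 4.6587 ✗
  (3.5, 3.5, 75°): beam 1 = 0.5774 ≠ 4.6587 ✗
  (5.5, 5.5, 60°): beam 1 = 0.5176 ≠ 4.6587 ✗
  (3.5, 1.5, 195°): beam 1 = 2.8868 ≠ 4.6587 ✗
  …
  (2.5, 5.5, 330°): r_1=4.6587, r_2=6.3509, r_3=5.6940 — all match ✓
Only this pose fits every beam.

(x, y, θ) = (2.5, 5.5, 330°)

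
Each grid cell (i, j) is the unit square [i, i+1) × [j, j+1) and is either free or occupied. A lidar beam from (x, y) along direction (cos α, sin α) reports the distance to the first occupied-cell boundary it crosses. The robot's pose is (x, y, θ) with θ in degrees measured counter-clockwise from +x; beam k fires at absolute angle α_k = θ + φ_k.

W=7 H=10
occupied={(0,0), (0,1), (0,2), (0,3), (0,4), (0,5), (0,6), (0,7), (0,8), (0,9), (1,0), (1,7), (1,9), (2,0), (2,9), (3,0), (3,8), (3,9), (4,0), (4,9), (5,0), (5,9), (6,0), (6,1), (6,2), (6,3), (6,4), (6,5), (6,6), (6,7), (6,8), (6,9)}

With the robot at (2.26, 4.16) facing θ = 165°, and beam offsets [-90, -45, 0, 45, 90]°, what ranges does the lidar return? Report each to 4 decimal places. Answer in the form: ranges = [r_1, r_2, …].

beam 1: φ=-90°, α=75°
  cosα=0.2588 sinα=0.9659 | (2,4) | tMaxX 2.8591 tMaxY 0.8696 | tΔX 3.8637 tΔY 1.0353
    t=0.8696 [y] (2,5)
    t=1.9049 [y] (2,6)
    t=2.8591 [x] (3,6)
    t=2.9402 [y] (3,7)
    t=3.9755 [y] (3,8) — stop
  → r_1 = 3.9755
beam 2: φ=-45°, α=120°
  cosα=-0.5000 sinα=0.8660 | (2,4) | tMaxX 0.5200 tMaxY 0.9699 | tΔX 2.0000 tΔY 1.1547
    t=0.5200 [x] (1,4)
    t=0.9699 [y] (1,5)
    t=2.1246 [y] (1,6)
    t=2.5200 [x] (0,6) — stop
  → r_2 = 2.5200
beam 3: φ=0°, α=165°
  cosα=-0.9659 sinα=0.2588 | (2,4) | tMaxX 0.2692 tMaxY 3.2455 | tΔX 1.0353 tΔY 3.8637
    t=0.2692 [x] (1,4)
    t=1.3044 [x] (0,4) — stop
  → r_3 = 1.3044
beam 4: φ=45°, α=210°
  cosα=-0.8660 sinα=-0.5000 | (2,4) | tMaxX 0.3002 tMaxY 0.3200 | tΔX 1.1547 tΔY 2.0000
    t=0.3002 [x] (1,4)
    t=0.3200 [y] (1,3)
    t=1.4549 [x] (0,3) — stop
  → r_4 = 1.4549
beam 5: φ=90°, α=255°
  cosα=-0.2588 sinα=-0.9659 | (2,4) | tMaxX 1.0046 tMaxY 0.1656 | tΔX 3.8637 tΔY 1.0353
    t=0.1656 [y] (2,3)
    t=1.0046 [x] (1,3)
    t=1.2009 [y] (1,2)
    t=2.2362 [y] (1,1)
    t=3.2715 [y] (1,0) — stop
  → r_5 = 3.2715

ranges = [3.9755, 2.5200, 1.3044, 1.4549, 3.2715]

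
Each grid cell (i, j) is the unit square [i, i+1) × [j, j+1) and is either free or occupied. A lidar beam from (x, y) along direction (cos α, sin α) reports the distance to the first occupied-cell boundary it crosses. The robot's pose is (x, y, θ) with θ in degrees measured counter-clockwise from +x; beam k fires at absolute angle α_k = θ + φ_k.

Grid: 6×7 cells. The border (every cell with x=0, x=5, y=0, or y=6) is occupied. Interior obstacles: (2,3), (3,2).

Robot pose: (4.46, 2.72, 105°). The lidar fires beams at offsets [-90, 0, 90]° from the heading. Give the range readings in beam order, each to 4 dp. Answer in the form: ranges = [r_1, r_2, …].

ranges = [0.5590, 3.3957, 0.4762]

beam 1: φ=-90°, α=15°
  d=(0.9659,0.2588)  start (4,2)  tX=0.5590 tY=1.0818  stride 1/|dx|=1.0353 1/|dy|=3.8637
    cross x-line → (5,2), t=0.5590 (wall)
  → r_1 = 0.5590
beam 2: φ=0°, α=105°
  d=(-0.2588,0.9659)  start (4,2)  tX=1.7773 tY=0.2899  stride 1/|dx|=3.8637 1/|dy|=1.0353
    cross y-line → (4,3), t=0.2899
    cross y-line → (4,4), t=1.3252
    cross x-line → (3,4), t=1.7773
    cross y-line → (3,5), t=2.3604
    cross y-line → (3,6), t=3.3957 (wall)
  → r_2 = 3.3957
beam 3: φ=90°, α=195°
  d=(-0.9659,-0.2588)  start (4,2)  tX=0.4762 tY=2.7819  stride 1/|dx|=1.0353 1/|dy|=3.8637
    cross x-line → (3,2), t=0.4762 (wall)
  → r_3 = 0.4762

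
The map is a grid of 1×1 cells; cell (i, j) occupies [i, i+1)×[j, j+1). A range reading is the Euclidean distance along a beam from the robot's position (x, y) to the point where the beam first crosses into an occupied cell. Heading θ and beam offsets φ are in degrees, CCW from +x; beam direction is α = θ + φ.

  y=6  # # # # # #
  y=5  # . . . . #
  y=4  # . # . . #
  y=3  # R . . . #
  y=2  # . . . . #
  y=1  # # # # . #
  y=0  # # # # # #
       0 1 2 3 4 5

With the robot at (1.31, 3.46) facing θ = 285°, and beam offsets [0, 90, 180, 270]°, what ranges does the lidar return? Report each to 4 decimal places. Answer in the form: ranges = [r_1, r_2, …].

beam 1: φ=0°, α=285°
  dir = (cos 285°, sin 285°) = (0.2588, -0.9659); from cell (1,3)
  next x-line at t=2.6660, next y-line at t=0.4762; Δt_x=3.8637, Δt_y=1.0353
    y: enter (1,2) at t=0.4762
    y: enter (1,1) at t=1.5115 ← occupied
  → r_1 = 1.5115
beam 2: φ=90°, α=15°
  dir = (cos 15°, sin 15°) = (0.9659, 0.2588); from cell (1,3)
  next x-line at t=0.7143, next y-line at t=2.0864; Δt_x=1.0353, Δt_y=3.8637
    x: enter (2,3) at t=0.7143
    x: enter (3,3) at t=1.7496
    y: enter (3,4) at t=2.0864
    x: enter (4,4) at t=2.7849
    x: enter (5,4) at t=3.8202 ← occupied
  → r_2 = 3.8202
beam 3: φ=180°, α=105°
  dir = (cos 105°, sin 105°) = (-0.2588, 0.9659); from cell (1,3)
  next x-line at t=1.1977, next y-line at t=0.5590; Δt_x=3.8637, Δt_y=1.0353
    y: enter (1,4) at t=0.5590
    x: enter (0,4) at t=1.1977 ← occupied
  → r_3 = 1.1977
beam 4: φ=270°, α=195°
  dir = (cos 195°, sin 195°) = (-0.9659, -0.2588); from cell (1,3)
  next x-line at t=0.3209, next y-line at t=1.7773; Δt_x=1.0353, Δt_y=3.8637
    x: enter (0,3) at t=0.3209 ← occupied
  → r_4 = 0.3209

ranges = [1.5115, 3.8202, 1.1977, 0.3209]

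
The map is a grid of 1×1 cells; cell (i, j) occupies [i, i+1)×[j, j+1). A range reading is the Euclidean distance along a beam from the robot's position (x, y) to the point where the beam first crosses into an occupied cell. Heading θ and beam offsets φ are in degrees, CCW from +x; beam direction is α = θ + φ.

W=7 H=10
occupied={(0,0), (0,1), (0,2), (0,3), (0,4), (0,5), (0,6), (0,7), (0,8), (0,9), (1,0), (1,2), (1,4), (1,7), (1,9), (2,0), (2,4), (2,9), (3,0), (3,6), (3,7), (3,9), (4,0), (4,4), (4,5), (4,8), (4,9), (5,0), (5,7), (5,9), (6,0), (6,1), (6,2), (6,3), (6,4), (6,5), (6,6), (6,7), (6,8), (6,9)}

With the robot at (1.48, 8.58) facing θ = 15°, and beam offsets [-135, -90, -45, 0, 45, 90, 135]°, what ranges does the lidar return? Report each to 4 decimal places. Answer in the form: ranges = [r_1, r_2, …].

beam 1: φ=-135°, α=240°
  cosα=-0.5000 sinα=-0.8660 | (1,8) | tMaxX 0.9600 tMaxY 0.6697 | tΔX 2.0000 tΔY 1.1547
    t=0.6697 [y] (1,7) — stop
  → r_1 = 0.6697
beam 2: φ=-90°, α=285°
  cosα=0.2588 sinα=-0.9659 | (1,8) | tMaxX 2.0091 tMaxY 0.6005 | tΔX 3.8637 tΔY 1.0353
    t=0.6005 [y] (1,7) — stop
  → r_2 = 0.6005
beam 3: φ=-45°, α=330°
  cosα=0.8660 sinα=-0.5000 | (1,8) | tMaxX 0.6004 tMaxY 1.1600 | tΔX 1.1547 tΔY 2.0000
    t=0.6004 [x] (2,8)
    t=1.1600 [y] (2,7)
    t=1.7551 [x] (3,7) — stop
  → r_3 = 1.7551
beam 4: φ=0°, α=15°
  cosα=0.9659 sinα=0.2588 | (1,8) | tMaxX 0.5383 tMaxY 1.6228 | tΔX 1.0353 tΔY 3.8637
    t=0.5383 [x] (2,8)
    t=1.5736 [x] (3,8)
    t=1.6228 [y] (3,9) — stop
  → r_4 = 1.6228
beam 5: φ=45°, α=60°
  cosα=0.5000 sinα=0.8660 | (1,8) | tMaxX 1.0400 tMaxY 0.4850 | tΔX 2.0000 tΔY 1.1547
    t=0.4850 [y] (1,9) — stop
  → r_5 = 0.4850
beam 6: φ=90°, α=105°
  cosα=-0.2588 sinα=0.9659 | (1,8) | tMaxX 1.8546 tMaxY 0.4348 | tΔX 3.8637 tΔY 1.0353
    t=0.4348 [y] (1,9) — stop
  → r_6 = 0.4348
beam 7: φ=135°, α=150°
  cosα=-0.8660 sinα=0.5000 | (1,8) | tMaxX 0.5543 tMaxY 0.8400 | tΔX 1.1547 tΔY 2.0000
    t=0.5543 [x] (0,8) — stop
  → r_7 = 0.5543

ranges = [0.6697, 0.6005, 1.7551, 1.6228, 0.4850, 0.4348, 0.5543]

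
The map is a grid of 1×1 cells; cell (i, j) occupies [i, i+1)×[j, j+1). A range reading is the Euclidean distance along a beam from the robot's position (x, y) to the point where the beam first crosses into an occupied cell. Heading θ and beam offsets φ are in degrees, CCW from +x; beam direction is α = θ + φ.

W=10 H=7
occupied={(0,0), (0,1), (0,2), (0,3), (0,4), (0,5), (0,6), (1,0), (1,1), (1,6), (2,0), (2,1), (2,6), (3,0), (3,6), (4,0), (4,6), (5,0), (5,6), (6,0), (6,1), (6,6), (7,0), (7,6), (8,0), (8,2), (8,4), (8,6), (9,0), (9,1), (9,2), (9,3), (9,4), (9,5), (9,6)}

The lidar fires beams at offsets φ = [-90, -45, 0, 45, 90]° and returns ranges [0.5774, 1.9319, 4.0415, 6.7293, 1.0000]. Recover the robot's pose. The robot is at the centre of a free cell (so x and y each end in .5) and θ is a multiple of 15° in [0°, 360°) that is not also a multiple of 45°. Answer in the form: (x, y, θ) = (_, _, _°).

(x, y, θ) = (7.5, 2.5, 120°)

The pose lattice has 35·16 = 560 candidates. Test each by forward raycasting.
  (3.5, 2.5, 300°): beam 1 = 1.0000 ≠ 0.5774 ✗
  (4.5, 3.5, 120°): beam 1 = 5.0000 ≠ 0.5774 ✗
  (7.5, 3.5, 300°): beam 1 = 5.0000 ≠ 0.5774 ✗
  (6.5, 3.5, 210°): beam 1 = 2.8868 ≠ 0.5774 ✗
  …
  (7.5, 2.5, 120°): r_1=0.5774, r_2=1.9319, r_3=4.0415, r_4=6.7293, r_5=1.0000 — all match ✓
Unique over the lattice → pose = (7.5, 2.5, 120°).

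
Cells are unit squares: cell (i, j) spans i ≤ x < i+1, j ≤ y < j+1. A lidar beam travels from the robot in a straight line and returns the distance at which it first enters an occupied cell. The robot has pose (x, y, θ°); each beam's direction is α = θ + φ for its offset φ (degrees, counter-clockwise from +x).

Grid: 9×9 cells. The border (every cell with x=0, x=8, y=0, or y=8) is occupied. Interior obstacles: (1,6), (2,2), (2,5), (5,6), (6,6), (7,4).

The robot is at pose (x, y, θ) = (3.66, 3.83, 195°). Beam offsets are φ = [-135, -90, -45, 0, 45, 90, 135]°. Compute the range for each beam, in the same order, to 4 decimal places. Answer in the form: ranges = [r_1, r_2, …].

beam 1: φ=-135°, α=60°
  direction (0.5000, 0.8660); cell (3,3); t to first gridline: x 0.6800, y 0.1963 (then +2.0000 / +1.1547)
    (3,4) via y @ 0.1963
    (4,4) via x @ 0.6800
    (4,5) via y @ 1.3510
    (4,6) via y @ 2.5057
    (5,6) via x @ 2.6800  # hit
  → r_1 = 2.6800
beam 2: φ=-90°, α=105°
  direction (-0.2588, 0.9659); cell (3,3); t to first gridline: x 2.5500, y 0.1760 (then +3.8637 / +1.0353)
    (3,4) via y @ 0.1760
    (3,5) via y @ 1.2113
    (3,6) via y @ 2.2465
    (2,6) via x @ 2.5500
    (2,7) via y @ 3.2818
    (2,8) via y @ 4.3171  # hit
  → r_2 = 4.3171
beam 3: φ=-45°, α=150°
  direction (-0.8660, 0.5000); cell (3,3); t to first gridline: x 0.7621, y 0.3400 (then +1.1547 / +2.0000)
    (3,4) via y @ 0.3400
    (2,4) via x @ 0.7621
    (1,4) via x @ 1.9168
    (1,5) via y @ 2.3400
    (0,5) via x @ 3.0715  # hit
  → r_3 = 3.0715
beam 4: φ=0°, α=195°
  direction (-0.9659, -0.2588); cell (3,3); t to first gridline: x 0.6833, y 3.2069 (then +1.0353 / +3.8637)
    (2,3) via x @ 0.6833
    (1,3) via x @ 1.7186
    (0,3) via x @ 2.7538  # hit
  → r_4 = 2.7538
beam 5: φ=45°, α=240°
  direction (-0.5000, -0.8660); cell (3,3); t to first gridline: x 1.3200, y 0.9584 (then +2.0000 / +1.1547)
    (3,2) via y @ 0.9584
    (2,2) via x @ 1.3200  # hit
  → r_5 = 1.3200
beam 6: φ=90°, α=285°
  direction (0.2588, -0.9659); cell (3,3); t to first gridline: x 1.3137, y 0.8593 (then +3.8637 / +1.0353)
    (3,2) via y @ 0.8593
    (4,2) via x @ 1.3137
    (4,1) via y @ 1.8946
    (4,0) via y @ 2.9298  # hit
  → r_6 = 2.9298
beam 7: φ=135°, α=330°
  direction (0.8660, -0.5000); cell (3,3); t to first gridline: x 0.3926, y 1.6600 (then +1.1547 / +2.0000)
    (4,3) via x @ 0.3926
    (5,3) via x @ 1.5473
    (5,2) via y @ 1.6600
    (6,2) via x @ 2.7020
    (6,1) via y @ 3.6600
    (7,1) via x @ 3.8567
    (8,1) via x @ 5.0114  # hit
  → r_7 = 5.0114

ranges = [2.6800, 4.3171, 3.0715, 2.7538, 1.3200, 2.9298, 5.0114]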